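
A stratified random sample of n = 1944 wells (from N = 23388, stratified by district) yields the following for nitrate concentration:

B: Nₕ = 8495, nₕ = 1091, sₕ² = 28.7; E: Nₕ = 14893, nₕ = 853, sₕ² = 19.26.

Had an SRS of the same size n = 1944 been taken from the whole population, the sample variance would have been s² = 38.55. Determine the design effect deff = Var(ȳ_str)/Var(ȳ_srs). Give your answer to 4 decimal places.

Var(ȳ_str) = Σ Wₕ²(1−fₕ)sₕ²/nₕ with Wₕ = Nₕ/23388:
  B: (8495/23388)²·(1−1091/8495)·28.7/1091 = 0.0030248286
  E: (14893/23388)²·(1−853/14893)·19.26/853 = 0.0086311841
  → Var(ȳ_str) = 0.011656013.
Var(ȳ_srs) = (1 − 1944/23388)·38.55/1944 = 0.018181966.
deff = 0.011656013 / 0.018181966 = 0.6411.

0.6411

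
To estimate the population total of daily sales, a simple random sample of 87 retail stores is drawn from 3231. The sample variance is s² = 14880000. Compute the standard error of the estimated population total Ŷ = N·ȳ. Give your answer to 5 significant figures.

Var(Ŷ) = N²·Var(ȳ) = N²·(1 − n/N)·s²/n.
f = 87/3231 = 0.02692665; Var(ȳ) = 0.97307335·14880000/87 = 166429.1.
Var(Ŷ) = 3231² · 166429.1 = 1.7374135 × 10^12.
SE(Ŷ) = √(1.7374135 × 10^12) = 1.3181 × 10^6.

1.3181 × 10^6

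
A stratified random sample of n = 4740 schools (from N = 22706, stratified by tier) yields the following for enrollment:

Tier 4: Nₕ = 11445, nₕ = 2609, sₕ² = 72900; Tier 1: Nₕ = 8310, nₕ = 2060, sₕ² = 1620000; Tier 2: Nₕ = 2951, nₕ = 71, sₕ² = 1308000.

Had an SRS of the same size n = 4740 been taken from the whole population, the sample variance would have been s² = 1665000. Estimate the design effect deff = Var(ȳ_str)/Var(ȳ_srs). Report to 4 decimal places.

Var(ȳ_str) = Σ Wₕ²(1−fₕ)sₕ²/nₕ with Wₕ = Nₕ/22706:
  Tier 4: (11445/22706)²·(1−2609/11445)·72900/2609 = 5.4807966
  Tier 1: (8310/22706)²·(1−2060/8310)·1620000/2060 = 79.222322
  Tier 2: (2951/22706)²·(1−71/2951)·1308000/71 = 303.68953
  → Var(ȳ_str) = 388.39265.
Var(ȳ_srs) = (1 − 4740/22706)·1665000/4740 = 277.93719.
deff = 388.39265 / 277.93719 = 1.3974.

1.3974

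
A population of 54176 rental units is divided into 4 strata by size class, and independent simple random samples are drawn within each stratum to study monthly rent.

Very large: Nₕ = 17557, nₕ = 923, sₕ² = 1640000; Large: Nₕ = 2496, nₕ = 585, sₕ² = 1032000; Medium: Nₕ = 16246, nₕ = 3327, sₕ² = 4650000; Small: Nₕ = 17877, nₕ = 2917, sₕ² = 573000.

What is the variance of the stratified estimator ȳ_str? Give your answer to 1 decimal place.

297.5

Var(ȳ_str) = Σₕ Wₕ²(1 − fₕ)sₕ²/nₕ with Wₕ = Nₕ/N, N = 54176.
Very large: Wₕ = 0.32407339; term = 0.32407339²·(1 − 0.05257162)·1640000/923 = 176.79716.
Large: Wₕ = 0.04607206; term = 0.04607206²·(1 − 0.23437500)·1032000/585 = 2.8669177.
Medium: Wₕ = 0.29987448; term = 0.29987448²·(1 − 0.20478887)·4650000/3327 = 99.945127.
Small: Wₕ = 0.32998006; term = 0.32998006²·(1 − 0.16317055)·573000/2917 = 17.899074.
Sum = 297.50828.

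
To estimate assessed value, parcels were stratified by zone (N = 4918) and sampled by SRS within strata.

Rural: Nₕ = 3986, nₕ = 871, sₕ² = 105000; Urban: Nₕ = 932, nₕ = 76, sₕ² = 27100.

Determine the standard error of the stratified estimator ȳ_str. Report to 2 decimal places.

8.58

Var(ȳ_str) = Σₕ Wₕ²(1 − fₕ)sₕ²/nₕ with Wₕ = Nₕ/N, N = 4918.
Rural: Wₕ = 0.81049207; term = 0.81049207²·(1 − 0.21851480)·105000/871 = 61.885576.
Urban: Wₕ = 0.18950793; term = 0.18950793²·(1 − 0.08154506)·27100/76 = 11.761652.
Sum = 73.647228.
SE = √(73.647228) = 8.58.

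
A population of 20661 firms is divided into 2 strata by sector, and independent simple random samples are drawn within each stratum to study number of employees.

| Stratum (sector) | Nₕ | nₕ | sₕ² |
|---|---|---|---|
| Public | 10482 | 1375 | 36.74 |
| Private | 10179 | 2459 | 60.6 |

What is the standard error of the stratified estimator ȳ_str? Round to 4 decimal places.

0.1025

Var(ȳ_str) = Σₕ Wₕ²(1 − fₕ)sₕ²/nₕ with Wₕ = Nₕ/N, N = 20661.
Public: Wₕ = 0.50733266; term = 0.50733266²·(1 − 0.13117726)·36.74/1375 = 0.0059752113.
Private: Wₕ = 0.49266734; term = 0.49266734²·(1 − 0.24157579)·60.6/2459 = 0.004536635.
Sum = 0.010511846.
SE = √(0.010511846) = 0.1025.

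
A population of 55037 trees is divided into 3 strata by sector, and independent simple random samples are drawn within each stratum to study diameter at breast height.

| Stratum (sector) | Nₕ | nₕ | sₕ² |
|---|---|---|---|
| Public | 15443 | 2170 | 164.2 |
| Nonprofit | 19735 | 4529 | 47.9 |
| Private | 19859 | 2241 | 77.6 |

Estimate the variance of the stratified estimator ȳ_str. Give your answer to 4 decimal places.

0.0102

Var(ȳ_str) = Σₕ Wₕ²(1 − fₕ)sₕ²/nₕ with Wₕ = Nₕ/N, N = 55037.
Public: Wₕ = 0.28059306; term = 0.28059306²·(1 − 0.14051674)·164.2/2170 = 0.0051204093.
Nonprofit: Wₕ = 0.35857696; term = 0.35857696²·(1 − 0.22949075)·47.9/4529 = 0.0010477938.
Private: Wₕ = 0.36082999; term = 0.36082999²·(1 − 0.11284556)·77.6/2241 = 0.0039996717.
Sum = 0.010167875.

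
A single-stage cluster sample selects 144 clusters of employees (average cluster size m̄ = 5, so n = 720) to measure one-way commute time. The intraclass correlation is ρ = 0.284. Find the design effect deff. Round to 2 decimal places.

2.14

deff = 1 + (5 − 1)·0.284 = 1 + 1.136 = 2.136.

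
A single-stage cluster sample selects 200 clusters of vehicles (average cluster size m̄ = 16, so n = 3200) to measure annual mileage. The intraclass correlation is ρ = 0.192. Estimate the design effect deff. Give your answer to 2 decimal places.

deff = 1 + (16 − 1)·0.192 = 1 + 2.88 = 3.88.

3.88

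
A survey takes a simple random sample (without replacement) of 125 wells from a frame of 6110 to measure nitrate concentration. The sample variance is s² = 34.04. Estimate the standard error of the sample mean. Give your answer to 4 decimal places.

Under SRS without replacement, Var(ȳ) = (1 − f)·s²/n with f = n/N = 125/6110 = 0.02045827.
Var(ȳ) = (1 − 0.02045827)·34.04/125 = 0.97954173·0.27232 = 0.26674881.
SE(ȳ) = √(0.26674881) = 0.5165.

0.5165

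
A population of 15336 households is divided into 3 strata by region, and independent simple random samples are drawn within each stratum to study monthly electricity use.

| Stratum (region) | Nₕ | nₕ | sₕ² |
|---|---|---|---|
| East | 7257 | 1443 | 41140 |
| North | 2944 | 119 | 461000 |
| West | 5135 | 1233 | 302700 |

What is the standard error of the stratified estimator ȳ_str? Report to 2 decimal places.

Var(ȳ_str) = Σₕ Wₕ²(1 − fₕ)sₕ²/nₕ with Wₕ = Nₕ/N, N = 15336.
East: Wₕ = 0.47320031; term = 0.47320031²·(1 − 0.19884250)·41140/1443 = 5.1145321.
North: Wₕ = 0.19196661; term = 0.19196661²·(1 − 0.04042120)·461000/119 = 136.9891.
West: Wₕ = 0.33483307; term = 0.33483307²·(1 − 0.24011685)·302700/1233 = 20.914759.
Sum = 163.01839.
SE = √(163.01839) = 12.77.

12.77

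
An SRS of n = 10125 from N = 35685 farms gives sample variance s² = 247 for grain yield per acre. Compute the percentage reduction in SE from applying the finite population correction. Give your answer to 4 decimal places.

f = n/N = 10125/35685 = 0.28373266.
SE_no-fpc = √(s²/n) = 0.15618919; SE_fpc = √((1−f)s²/n) = 0.13218694.
Ratio = √(1−f) = 0.84632579. Reduction = 100·(1 − 0.84632579) = 15.3674%.

15.3674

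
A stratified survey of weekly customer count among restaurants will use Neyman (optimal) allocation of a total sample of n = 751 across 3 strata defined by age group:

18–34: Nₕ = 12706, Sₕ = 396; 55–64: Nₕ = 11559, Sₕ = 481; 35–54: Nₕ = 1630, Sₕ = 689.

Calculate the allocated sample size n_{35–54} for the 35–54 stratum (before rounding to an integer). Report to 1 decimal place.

Neyman allocation: nₕ = n·NₕSₕ / Σⱼ NⱼSⱼ.
Σ NⱼSⱼ = 12706·396 + 11559·481 + 1630·689 = 1.1714525 × 10^7.
n_{35–54} = 751·1630·689 / (1.1714525 × 10^7) = 72.0.

72.0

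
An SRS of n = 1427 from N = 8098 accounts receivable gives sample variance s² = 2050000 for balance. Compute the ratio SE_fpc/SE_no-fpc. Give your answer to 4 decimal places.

0.9076

f = n/N = 1427/8098 = 0.17621635.
SE_no-fpc = √(s²/n) = 37.902246; SE_fpc = √((1−f)s²/n) = 34.401037.
Ratio = √(1−f) = 0.90762528.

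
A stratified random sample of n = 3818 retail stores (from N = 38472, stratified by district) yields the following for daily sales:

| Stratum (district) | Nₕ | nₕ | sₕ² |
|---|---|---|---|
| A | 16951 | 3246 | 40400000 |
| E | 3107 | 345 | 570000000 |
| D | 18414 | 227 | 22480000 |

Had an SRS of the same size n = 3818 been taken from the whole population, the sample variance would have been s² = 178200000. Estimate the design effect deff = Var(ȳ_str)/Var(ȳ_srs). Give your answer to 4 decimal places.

0.8073

Var(ȳ_str) = Σ Wₕ²(1−fₕ)sₕ²/nₕ with Wₕ = Nₕ/38472:
  A: (16951/38472)²·(1−3246/16951)·40400000/3246 = 1953.5192
  E: (3107/38472)²·(1−345/3107)·570000000/345 = 9579.2423
  D: (18414/38472)²·(1−227/18414)·22480000/227 = 22407.331
  → Var(ȳ_str) = 33940.093.
Var(ȳ_srs) = (1 − 3818/38472)·178200000/3818 = 42041.711.
deff = 33940.093 / 42041.711 = 0.8073.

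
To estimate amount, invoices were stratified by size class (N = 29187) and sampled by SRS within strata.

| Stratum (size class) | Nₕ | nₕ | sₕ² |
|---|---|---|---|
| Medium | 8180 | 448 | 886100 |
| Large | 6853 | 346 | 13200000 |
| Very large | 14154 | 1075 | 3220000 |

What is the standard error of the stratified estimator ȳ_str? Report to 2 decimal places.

Var(ȳ_str) = Σₕ Wₕ²(1 − fₕ)sₕ²/nₕ with Wₕ = Nₕ/N, N = 29187.
Medium: Wₕ = 0.28026176; term = 0.28026176²·(1 − 0.05476773)·886100/448 = 146.84899.
Large: Wₕ = 0.23479631; term = 0.23479631²·(1 − 0.05048884)·13200000/346 = 1997.011.
Very large: Wₕ = 0.48494193; term = 0.48494193²·(1 − 0.07595026)·3220000/1075 = 650.91192.
Sum = 2794.7719.
SE = √(2794.7719) = 52.87.

52.87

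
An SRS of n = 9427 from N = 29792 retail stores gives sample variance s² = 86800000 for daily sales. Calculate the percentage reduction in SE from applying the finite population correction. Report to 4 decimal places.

f = n/N = 9427/29792 = 0.31642723.
SE_no-fpc = √(s²/n) = 95.956215; SE_fpc = √((1−f)s²/n) = 79.335121.
Ratio = √(1−f) = 0.82678460. Reduction = 100·(1 − 0.82678460) = 17.3215%.

17.3215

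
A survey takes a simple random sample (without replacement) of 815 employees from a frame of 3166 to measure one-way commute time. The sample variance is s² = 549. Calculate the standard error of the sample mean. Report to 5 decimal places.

Under SRS without replacement, Var(ȳ) = (1 − f)·s²/n with f = n/N = 815/3166 = 0.25742262.
Var(ȳ) = (1 − 0.25742262)·549/815 = 0.74257738·0.67361963 = 0.5002147.
SE(ȳ) = √(0.5002147) = 0.70726.

0.70726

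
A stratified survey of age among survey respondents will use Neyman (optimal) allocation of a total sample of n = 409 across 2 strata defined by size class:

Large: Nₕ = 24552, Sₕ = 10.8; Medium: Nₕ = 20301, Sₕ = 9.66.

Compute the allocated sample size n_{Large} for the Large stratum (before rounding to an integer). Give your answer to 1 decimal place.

235.1

Neyman allocation: nₕ = n·NₕSₕ / Σⱼ NⱼSⱼ.
Σ NⱼSⱼ = 24552·10.8 + 20301·9.66 = 461269.26.
n_{Large} = 409·24552·10.8 / 461269.26 = 235.1.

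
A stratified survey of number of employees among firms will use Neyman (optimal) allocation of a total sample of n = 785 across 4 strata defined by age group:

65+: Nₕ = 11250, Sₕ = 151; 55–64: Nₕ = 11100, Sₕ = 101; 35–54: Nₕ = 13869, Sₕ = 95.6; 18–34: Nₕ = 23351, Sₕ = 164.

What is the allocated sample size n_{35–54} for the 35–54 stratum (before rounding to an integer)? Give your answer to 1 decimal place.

Neyman allocation: nₕ = n·NₕSₕ / Σⱼ NⱼSⱼ.
Σ NⱼSⱼ = 11250·151 + 11100·101 + 13869·95.6 + 23351·164 = 7.9752904 × 10^6.
n_{35–54} = 785·13869·95.6 / (7.9752904 × 10^6) = 130.5.

130.5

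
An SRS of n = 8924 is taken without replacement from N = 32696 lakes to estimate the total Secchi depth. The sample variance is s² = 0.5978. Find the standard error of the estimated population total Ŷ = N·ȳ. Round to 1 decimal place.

Var(Ŷ) = N²·Var(ȳ) = N²·(1 − n/N)·s²/n.
f = 8924/32696 = 0.27293859; Var(ȳ) = 0.72706141·0.5978/8924 = 4.8704316 × 10^-5.
Var(Ŷ) = 32696² · (4.8704316 × 10^-5) = 52066.298.
SE(Ŷ) = √(52066.298) = 228.2.

228.2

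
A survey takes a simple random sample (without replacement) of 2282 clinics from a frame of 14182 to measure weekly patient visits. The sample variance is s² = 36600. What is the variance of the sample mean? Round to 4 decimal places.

Under SRS without replacement, Var(ȳ) = (1 − f)·s²/n with f = n/N = 2282/14182 = 0.16090819.
Var(ȳ) = (1 − 0.16090819)·36600/2282 = 0.83909181·16.038563 = 13.457827.

13.4578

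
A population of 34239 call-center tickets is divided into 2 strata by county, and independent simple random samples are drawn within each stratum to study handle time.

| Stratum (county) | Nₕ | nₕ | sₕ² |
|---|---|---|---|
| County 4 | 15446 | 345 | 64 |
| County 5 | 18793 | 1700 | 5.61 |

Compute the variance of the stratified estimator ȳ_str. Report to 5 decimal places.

0.03781

Var(ȳ_str) = Σₕ Wₕ²(1 − fₕ)sₕ²/nₕ with Wₕ = Nₕ/N, N = 34239.
County 4: Wₕ = 0.45112299; term = 0.45112299²·(1 − 0.02233588)·64/345 = 0.036909696.
County 5: Wₕ = 0.54887701; term = 0.54887701²·(1 − 0.09045921)·5.61/1700 = 9.0424518 × 10^-4.
Sum = 0.037813941.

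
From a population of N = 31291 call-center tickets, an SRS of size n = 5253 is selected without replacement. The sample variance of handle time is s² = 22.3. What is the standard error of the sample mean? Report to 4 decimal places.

Under SRS without replacement, Var(ȳ) = (1 − f)·s²/n with f = n/N = 5253/31291 = 0.16787575.
Var(ȳ) = (1 − 0.16787575)·22.3/5253 = 0.83212425·0.0042451932 = 0.0035325282.
SE(ȳ) = √(0.0035325282) = 0.0594.

0.0594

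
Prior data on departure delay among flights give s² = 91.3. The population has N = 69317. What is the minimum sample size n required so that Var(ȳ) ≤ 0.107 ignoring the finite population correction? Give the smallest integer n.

854

Without fpc, n₀ = s²/D = 91.3/0.107 = 853.2710.
Rounding up, n = 854.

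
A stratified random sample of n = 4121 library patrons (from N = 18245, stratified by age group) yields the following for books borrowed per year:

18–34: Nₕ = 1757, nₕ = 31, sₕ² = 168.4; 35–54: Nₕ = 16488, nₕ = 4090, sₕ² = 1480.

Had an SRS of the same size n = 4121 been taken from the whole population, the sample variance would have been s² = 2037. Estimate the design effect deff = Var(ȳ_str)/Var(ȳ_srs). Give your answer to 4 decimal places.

Var(ȳ_str) = Σ Wₕ²(1−fₕ)sₕ²/nₕ with Wₕ = Nₕ/18245:
  18–34: (1757/18245)²·(1−31/1757)·168.4/31 = 0.049488605
  35–54: (16488/18245)²·(1−4090/16488)·1480/4090 = 0.22221342
  → Var(ȳ_str) = 0.27170203.
Var(ȳ_srs) = (1 − 4121/18245)·2037/4121 = 0.38265047.
deff = 0.27170203 / 0.38265047 = 0.7101.

0.7101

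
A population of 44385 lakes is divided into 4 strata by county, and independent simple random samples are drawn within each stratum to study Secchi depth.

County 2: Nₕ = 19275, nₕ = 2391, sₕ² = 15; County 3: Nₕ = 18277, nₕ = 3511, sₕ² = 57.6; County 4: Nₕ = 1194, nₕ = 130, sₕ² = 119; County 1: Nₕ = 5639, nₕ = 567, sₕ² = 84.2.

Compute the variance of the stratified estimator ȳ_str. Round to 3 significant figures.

0.00603

Var(ȳ_str) = Σₕ Wₕ²(1 − fₕ)sₕ²/nₕ with Wₕ = Nₕ/N, N = 44385.
County 2: Wₕ = 0.43426833; term = 0.43426833²·(1 − 0.12404669)·15/2391 = 0.001036356.
County 3: Wₕ = 0.41178326; term = 0.41178326²·(1 − 0.19209936)·57.6/3511 = 0.0022474342.
County 4: Wₕ = 0.02690098; term = 0.02690098²·(1 − 0.10887772)·119/130 = 5.9030589 × 10^-4.
County 1: Wₕ = 0.12704743; term = 0.12704743²·(1 − 0.10054974)·84.2/567 = 0.0021559462.
Sum = 0.0060300423.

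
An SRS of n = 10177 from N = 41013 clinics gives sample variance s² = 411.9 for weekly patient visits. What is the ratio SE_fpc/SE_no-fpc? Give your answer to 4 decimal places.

0.8671

f = n/N = 10177/41013 = 0.24814083.
SE_no-fpc = √(s²/n) = 0.20118056; SE_fpc = √((1−f)s²/n) = 0.17444329.
Ratio = √(1−f) = 0.86709813.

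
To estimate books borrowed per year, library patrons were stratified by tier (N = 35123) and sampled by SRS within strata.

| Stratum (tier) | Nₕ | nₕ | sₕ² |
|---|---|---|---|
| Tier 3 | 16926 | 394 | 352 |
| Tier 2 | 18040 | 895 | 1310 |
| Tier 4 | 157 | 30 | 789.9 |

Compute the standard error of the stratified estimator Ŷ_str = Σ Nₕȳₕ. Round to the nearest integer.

Var(Ŷ_str) = Σₕ Nₕ²(1 − fₕ)sₕ²/nₕ.
Tier 3: 16926²·(1 − 394/16926)·352/394 = 2.4999204 × 10^8.
Tier 2: 18040²·(1 − 895/18040)·1310/895 = 4.5271229 × 10^8.
Tier 4: 157²·(1 − 30/157)·789.9/30 = 524993.87.
Sum = 7.0322932 × 10^8.
SE = √(7.0322932 × 10^8) = 26518.

26518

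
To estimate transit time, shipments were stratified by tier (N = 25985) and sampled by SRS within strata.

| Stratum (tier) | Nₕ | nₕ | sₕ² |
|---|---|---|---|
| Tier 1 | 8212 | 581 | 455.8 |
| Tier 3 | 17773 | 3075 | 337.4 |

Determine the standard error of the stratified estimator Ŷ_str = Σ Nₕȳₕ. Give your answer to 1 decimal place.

8821.8

Var(Ŷ_str) = Σₕ Nₕ²(1 − fₕ)sₕ²/nₕ.
Tier 1: 8212²·(1 − 581/8212)·455.8/581 = 4.9161891 × 10^7.
Tier 3: 17773²·(1 − 3075/17773)·337.4/3075 = 2.8662822 × 10^7.
Sum = 7.7824713 × 10^7.
SE = √(7.7824713 × 10^7) = 8821.8.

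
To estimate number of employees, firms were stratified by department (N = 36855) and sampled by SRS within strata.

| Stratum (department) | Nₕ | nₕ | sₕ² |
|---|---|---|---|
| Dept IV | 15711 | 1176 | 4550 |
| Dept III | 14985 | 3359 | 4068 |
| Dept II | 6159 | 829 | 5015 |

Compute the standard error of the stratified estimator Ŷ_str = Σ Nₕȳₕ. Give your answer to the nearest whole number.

35960

Var(Ŷ_str) = Σₕ Nₕ²(1 − fₕ)sₕ²/nₕ.
Dept IV: 15711²·(1 − 1176/15711)·4550/1176 = 8.8353333 × 10^8.
Dept III: 14985²·(1 − 3359/14985)·4068/3359 = 2.1098812 × 10^8.
Dept II: 6159²·(1 − 829/6159)·5015/829 = 1.9858837 × 10^8.
Sum = 1.2931098 × 10^9.
SE = √(1.2931098 × 10^9) = 35960.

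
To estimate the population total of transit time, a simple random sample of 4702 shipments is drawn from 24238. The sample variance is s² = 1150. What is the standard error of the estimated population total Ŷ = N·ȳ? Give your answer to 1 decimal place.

Var(Ŷ) = N²·Var(ȳ) = N²·(1 − n/N)·s²/n.
f = 4702/24238 = 0.19399290; Var(ȳ) = 0.80600710·1150/4702 = 0.19713062.
Var(Ŷ) = 24238² · 0.19713062 = 1.1581042 × 10^8.
SE(Ŷ) = √(1.1581042 × 10^8) = 10761.5.

10761.5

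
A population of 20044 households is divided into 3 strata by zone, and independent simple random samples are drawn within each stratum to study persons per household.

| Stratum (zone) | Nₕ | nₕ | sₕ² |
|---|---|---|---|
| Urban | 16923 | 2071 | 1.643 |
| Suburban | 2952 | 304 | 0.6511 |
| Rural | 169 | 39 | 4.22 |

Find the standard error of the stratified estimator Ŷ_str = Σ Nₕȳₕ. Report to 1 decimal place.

Var(Ŷ_str) = Σₕ Nₕ²(1 − fₕ)sₕ²/nₕ.
Urban: 16923²·(1 − 2071/16923)·1.643/2071 = 199397.52.
Suburban: 2952²·(1 − 304/2952)·0.6511/304 = 16742.043.
Rural: 169²·(1 − 39/169)·4.22/39 = 2377.2667.
Sum = 218516.83.
SE = √(218516.83) = 467.5.

467.5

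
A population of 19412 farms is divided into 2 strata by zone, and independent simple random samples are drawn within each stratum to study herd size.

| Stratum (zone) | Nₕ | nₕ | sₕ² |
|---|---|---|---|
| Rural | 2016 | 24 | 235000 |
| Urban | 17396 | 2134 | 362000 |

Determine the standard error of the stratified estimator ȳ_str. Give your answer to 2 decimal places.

14.96

Var(ȳ_str) = Σₕ Wₕ²(1 − fₕ)sₕ²/nₕ with Wₕ = Nₕ/N, N = 19412.
Rural: Wₕ = 0.10385329; term = 0.10385329²·(1 − 0.01190476)·235000/24 = 104.35083.
Urban: Wₕ = 0.89614671; term = 0.89614671²·(1 − 0.12267188)·362000/2134 = 119.51831.
Sum = 223.86914.
SE = √(223.86914) = 14.96.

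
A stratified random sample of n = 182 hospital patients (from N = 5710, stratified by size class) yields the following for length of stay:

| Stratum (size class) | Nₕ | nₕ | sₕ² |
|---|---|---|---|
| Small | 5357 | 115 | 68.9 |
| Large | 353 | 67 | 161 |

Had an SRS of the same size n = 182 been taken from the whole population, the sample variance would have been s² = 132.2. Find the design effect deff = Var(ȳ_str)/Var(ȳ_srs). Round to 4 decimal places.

0.7444

Var(ȳ_str) = Σ Wₕ²(1−fₕ)sₕ²/nₕ with Wₕ = Nₕ/5710:
  Small: (5357/5710)²·(1−115/5357)·68.9/115 = 0.51602154
  Large: (353/5710)²·(1−67/353)·161/67 = 0.0074407994
  → Var(ȳ_str) = 0.52346234.
Var(ȳ_srs) = (1 − 182/5710)·132.2/182 = 0.70322126.
deff = 0.52346234 / 0.70322126 = 0.7444.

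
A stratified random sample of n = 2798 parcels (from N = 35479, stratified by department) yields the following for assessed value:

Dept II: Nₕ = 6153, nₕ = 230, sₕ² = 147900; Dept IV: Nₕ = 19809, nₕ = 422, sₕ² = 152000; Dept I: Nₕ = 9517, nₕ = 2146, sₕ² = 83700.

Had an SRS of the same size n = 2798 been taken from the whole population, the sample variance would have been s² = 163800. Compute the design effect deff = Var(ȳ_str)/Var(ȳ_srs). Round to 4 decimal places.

Var(ȳ_str) = Σ Wₕ²(1−fₕ)sₕ²/nₕ with Wₕ = Nₕ/35479:
  Dept II: (6153/35479)²·(1−230/6153)·147900/230 = 18.617709
  Dept IV: (19809/35479)²·(1−422/19809)·152000/422 = 109.89086
  Dept I: (9517/35479)²·(1−2146/9517)·83700/2146 = 2.1735993
  → Var(ȳ_str) = 130.68217.
Var(ȳ_srs) = (1 − 2798/35479)·163800/2798 = 53.925.
deff = 130.68217 / 53.925 = 2.4234.

2.4234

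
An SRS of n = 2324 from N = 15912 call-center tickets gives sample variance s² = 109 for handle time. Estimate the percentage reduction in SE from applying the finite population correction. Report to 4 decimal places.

f = n/N = 2324/15912 = 0.14605329.
SE_no-fpc = √(s²/n) = 0.21656845; SE_fpc = √((1−f)s²/n) = 0.20012925.
Ratio = √(1−f) = 0.92409237. Reduction = 100·(1 − 0.92409237) = 7.5908%.

7.5908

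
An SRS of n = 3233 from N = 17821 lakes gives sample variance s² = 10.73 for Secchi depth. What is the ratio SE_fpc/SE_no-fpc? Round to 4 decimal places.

0.9048

f = n/N = 3233/17821 = 0.18141518.
SE_no-fpc = √(s²/n) = 0.057609885; SE_fpc = √((1−f)s²/n) = 0.052122934.
Ratio = √(1−f) = 0.90475677.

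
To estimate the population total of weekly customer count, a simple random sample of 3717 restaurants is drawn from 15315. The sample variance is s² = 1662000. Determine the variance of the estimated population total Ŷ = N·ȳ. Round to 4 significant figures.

7.942 × 10^10

Var(Ŷ) = N²·Var(ȳ) = N²·(1 − n/N)·s²/n.
f = 3717/15315 = 0.24270323; Var(ȳ) = 0.75729677·1662000/3717 = 338.61373.
Var(Ŷ) = 15315² · 338.61373 = 7.9421588 × 10^10.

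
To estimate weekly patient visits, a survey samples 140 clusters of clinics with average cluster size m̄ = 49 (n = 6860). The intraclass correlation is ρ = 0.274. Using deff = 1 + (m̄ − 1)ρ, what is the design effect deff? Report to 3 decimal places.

14.152

deff = 1 + (49 − 1)·0.274 = 1 + 13.152 = 14.152.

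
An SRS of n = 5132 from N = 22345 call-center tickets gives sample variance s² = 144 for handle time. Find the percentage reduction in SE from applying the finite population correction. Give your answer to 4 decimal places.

12.2316

f = n/N = 5132/22345 = 0.22967107.
SE_no-fpc = √(s²/n) = 0.16750891; SE_fpc = √((1−f)s²/n) = 0.14701987.
Ratio = √(1−f) = 0.87768385. Reduction = 100·(1 − 0.87768385) = 12.2316%.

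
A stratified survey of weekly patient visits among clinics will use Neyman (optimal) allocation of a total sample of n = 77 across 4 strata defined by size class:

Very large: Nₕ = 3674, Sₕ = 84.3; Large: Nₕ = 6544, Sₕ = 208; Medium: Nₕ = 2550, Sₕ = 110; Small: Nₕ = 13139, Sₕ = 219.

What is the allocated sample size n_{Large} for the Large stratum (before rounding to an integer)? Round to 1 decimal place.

Neyman allocation: nₕ = n·NₕSₕ / Σⱼ NⱼSⱼ.
Σ NⱼSⱼ = 3674·84.3 + 6544·208 + 2550·110 + 13139·219 = 4.8288112 × 10^6.
n_{Large} = 77·6544·208 / (4.8288112 × 10^6) = 21.7.

21.7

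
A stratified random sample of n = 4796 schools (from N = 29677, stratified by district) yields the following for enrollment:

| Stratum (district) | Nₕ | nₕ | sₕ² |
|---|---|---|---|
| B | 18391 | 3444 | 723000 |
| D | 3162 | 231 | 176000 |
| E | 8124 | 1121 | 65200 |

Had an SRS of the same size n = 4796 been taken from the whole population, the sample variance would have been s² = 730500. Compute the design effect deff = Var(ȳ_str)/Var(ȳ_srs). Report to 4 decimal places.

Var(ȳ_str) = Σ Wₕ²(1−fₕ)sₕ²/nₕ with Wₕ = Nₕ/29677:
  B: (18391/29677)²·(1−3444/18391)·723000/3444 = 65.523116
  D: (3162/29677)²·(1−231/3162)·176000/231 = 8.0174891
  E: (8124/29677)²·(1−1121/8124)·65200/1121 = 3.7571283
  → Var(ȳ_str) = 77.297733.
Var(ȳ_srs) = (1 − 4796/29677)·730500/4796 = 127.69941.
deff = 77.297733 / 127.69941 = 0.6053.

0.6053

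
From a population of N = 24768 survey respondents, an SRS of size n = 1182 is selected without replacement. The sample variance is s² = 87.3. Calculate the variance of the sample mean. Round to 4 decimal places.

0.0703

Under SRS without replacement, Var(ȳ) = (1 − f)·s²/n with f = n/N = 1182/24768 = 0.04772287.
Var(ȳ) = (1 − 0.04772287)·87.3/1182 = 0.95227713·0.073857868 = 0.070333159.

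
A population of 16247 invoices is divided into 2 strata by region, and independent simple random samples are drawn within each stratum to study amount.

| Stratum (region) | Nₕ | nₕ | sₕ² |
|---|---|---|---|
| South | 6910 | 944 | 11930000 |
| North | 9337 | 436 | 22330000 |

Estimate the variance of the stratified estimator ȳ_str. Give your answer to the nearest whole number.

Var(ȳ_str) = Σₕ Wₕ²(1 − fₕ)sₕ²/nₕ with Wₕ = Nₕ/N, N = 16247.
South: Wₕ = 0.42530929; term = 0.42530929²·(1 − 0.13661360)·11930000/944 = 1973.7102.
North: Wₕ = 0.57469071; term = 0.57469071²·(1 − 0.04669594)·22330000/436 = 16125.086.
Sum = 18098.796.

18099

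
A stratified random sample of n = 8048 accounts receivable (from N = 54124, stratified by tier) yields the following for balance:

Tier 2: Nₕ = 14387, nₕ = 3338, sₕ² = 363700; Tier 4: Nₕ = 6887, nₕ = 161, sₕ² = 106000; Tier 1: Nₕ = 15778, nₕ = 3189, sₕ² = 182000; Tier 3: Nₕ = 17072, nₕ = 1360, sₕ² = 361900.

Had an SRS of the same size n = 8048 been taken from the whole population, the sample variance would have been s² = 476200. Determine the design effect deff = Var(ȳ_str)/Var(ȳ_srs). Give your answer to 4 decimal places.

Var(ȳ_str) = Σ Wₕ²(1−fₕ)sₕ²/nₕ with Wₕ = Nₕ/54124:
  Tier 2: (14387/54124)²·(1−3338/14387)·363700/3338 = 5.9124899
  Tier 4: (6887/54124)²·(1−161/6887)·106000/161 = 10.410873
  Tier 1: (15778/54124)²·(1−3189/15778)·182000/3189 = 3.8697266
  Tier 3: (17072/54124)²·(1−1360/17072)·361900/1360 = 24.366086
  → Var(ȳ_str) = 44.559176.
Var(ȳ_srs) = (1 − 8048/54124)·476200/8048 = 50.371665.
deff = 44.559176 / 50.371665 = 0.8846.

0.8846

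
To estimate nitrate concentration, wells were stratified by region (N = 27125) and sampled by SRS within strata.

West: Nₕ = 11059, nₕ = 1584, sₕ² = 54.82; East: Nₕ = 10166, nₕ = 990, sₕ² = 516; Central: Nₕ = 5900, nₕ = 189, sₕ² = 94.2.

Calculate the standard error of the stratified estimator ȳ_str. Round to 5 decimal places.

0.30633

Var(ȳ_str) = Σₕ Wₕ²(1 − fₕ)sₕ²/nₕ with Wₕ = Nₕ/N, N = 27125.
West: Wₕ = 0.40770507; term = 0.40770507²·(1 − 0.14323176)·54.82/1584 = 0.00492878.
East: Wₕ = 0.37478341; term = 0.37478341²·(1 − 0.09738343)·516/990 = 0.066081292.
Central: Wₕ = 0.21751152; term = 0.21751152²·(1 − 0.03203390)·94.2/189 = 0.022825157.
Sum = 0.093835229.
SE = √(0.093835229) = 0.30633.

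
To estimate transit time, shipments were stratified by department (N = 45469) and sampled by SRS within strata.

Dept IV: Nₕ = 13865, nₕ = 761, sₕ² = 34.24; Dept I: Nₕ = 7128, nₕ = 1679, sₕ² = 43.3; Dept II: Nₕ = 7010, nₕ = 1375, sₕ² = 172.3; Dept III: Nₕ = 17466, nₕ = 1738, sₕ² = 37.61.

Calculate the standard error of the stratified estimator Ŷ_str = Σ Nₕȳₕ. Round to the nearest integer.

Var(Ŷ_str) = Σₕ Nₕ²(1 − fₕ)sₕ²/nₕ.
Dept IV: 13865²·(1 − 761/13865)·34.24/761 = 8.1747195 × 10^6.
Dept I: 7128²·(1 − 1679/7128)·43.3/1679 = 1.0016632 × 10^6.
Dept II: 7010²·(1 − 1375/7010)·172.3/1375 = 4.9498783 × 10^6.
Dept III: 17466²·(1 − 1738/17466)·37.61/1738 = 5.944571 × 10^6.
Sum = 2.0070832 × 10^7.
SE = √(2.0070832 × 10^7) = 4480.

4480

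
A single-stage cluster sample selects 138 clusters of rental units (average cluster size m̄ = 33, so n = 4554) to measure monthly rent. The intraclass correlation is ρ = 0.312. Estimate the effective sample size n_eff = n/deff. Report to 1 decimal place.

414.6

deff = 1 + (33 − 1)·0.312 = 1 + 9.984 = 10.984.
n_eff = 4554 / 10.984 = 414.6.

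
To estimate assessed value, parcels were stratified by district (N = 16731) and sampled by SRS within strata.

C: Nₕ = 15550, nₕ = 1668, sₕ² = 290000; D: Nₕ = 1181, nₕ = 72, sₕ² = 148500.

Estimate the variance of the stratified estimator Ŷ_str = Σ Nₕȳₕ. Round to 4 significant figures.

Var(Ŷ_str) = Σₕ Nₕ²(1 − fₕ)sₕ²/nₕ.
C: 15550²·(1 − 1668/15550)·290000/1668 = 3.7530503 × 10^10.
D: 1181²·(1 − 72/1181)·148500/72 = 2.7013161 × 10^9.
Sum = 4.0231819 × 10^10.

4.023 × 10^10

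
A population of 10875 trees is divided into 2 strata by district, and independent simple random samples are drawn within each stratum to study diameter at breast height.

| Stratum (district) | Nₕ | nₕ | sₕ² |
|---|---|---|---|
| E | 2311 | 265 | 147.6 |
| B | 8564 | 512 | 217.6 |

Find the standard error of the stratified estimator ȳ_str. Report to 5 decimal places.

0.51969

Var(ȳ_str) = Σₕ Wₕ²(1 − fₕ)sₕ²/nₕ with Wₕ = Nₕ/N, N = 10875.
E: Wₕ = 0.21250575; term = 0.21250575²·(1 − 0.11466897)·147.6/265 = 0.022268324.
B: Wₕ = 0.78749425; term = 0.78749425²·(1 − 0.05978515)·217.6/512 = 0.24780543.
Sum = 0.27007375.
SE = √(0.27007375) = 0.51969.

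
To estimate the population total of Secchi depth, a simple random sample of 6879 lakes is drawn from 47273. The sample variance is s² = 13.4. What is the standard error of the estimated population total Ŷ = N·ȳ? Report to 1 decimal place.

Var(Ŷ) = N²·Var(ȳ) = N²·(1 − n/N)·s²/n.
f = 6879/47273 = 0.14551647; Var(ȳ) = 0.85448353·13.4/6879 = 0.0016644976.
Var(Ŷ) = 47273² · 0.0016644976 = 3.7197136 × 10^6.
SE(Ŷ) = √(3.7197136 × 10^6) = 1928.7.

1928.7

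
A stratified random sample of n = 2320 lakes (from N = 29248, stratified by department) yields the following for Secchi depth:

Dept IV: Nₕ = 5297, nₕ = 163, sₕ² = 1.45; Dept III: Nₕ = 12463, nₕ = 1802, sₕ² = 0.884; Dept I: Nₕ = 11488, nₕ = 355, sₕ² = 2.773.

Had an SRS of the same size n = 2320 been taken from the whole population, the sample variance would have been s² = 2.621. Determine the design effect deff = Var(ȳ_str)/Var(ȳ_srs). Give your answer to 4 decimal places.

1.4679

Var(ȳ_str) = Σ Wₕ²(1−fₕ)sₕ²/nₕ with Wₕ = Nₕ/29248:
  Dept IV: (5297/29248)²·(1−163/5297)·1.45/163 = 2.8279641 × 10^-4
  Dept III: (12463/29248)²·(1−1802/12463)·0.884/1802 = 7.6194859 × 10^-5
  Dept I: (11488/29248)²·(1−355/11488)·2.773/355 = 0.0011678466
  → Var(ȳ_str) = 0.0015268379.
Var(ȳ_srs) = (1 − 2320/29248)·2.621/2320 = 0.0010401284.
deff = 0.0015268379 / 0.0010401284 = 1.4679.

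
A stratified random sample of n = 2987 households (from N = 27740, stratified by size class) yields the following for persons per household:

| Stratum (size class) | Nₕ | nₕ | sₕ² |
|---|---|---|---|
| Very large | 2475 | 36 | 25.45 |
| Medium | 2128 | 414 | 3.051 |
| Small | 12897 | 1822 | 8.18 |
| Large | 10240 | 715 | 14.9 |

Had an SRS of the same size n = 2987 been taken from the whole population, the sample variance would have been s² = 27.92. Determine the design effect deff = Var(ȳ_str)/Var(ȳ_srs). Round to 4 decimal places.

1.0857

Var(ȳ_str) = Σ Wₕ²(1−fₕ)sₕ²/nₕ with Wₕ = Nₕ/27740:
  Very large: (2475/27740)²·(1−36/2475)·25.45/36 = 0.0055457384
  Medium: (2128/27740)²·(1−414/2128)·3.051/414 = 3.493103 × 10^-5
  Small: (12897/27740)²·(1−1822/12897)·8.18/1822 = 8.3334427 × 10^-4
  Large: (10240/27740)²·(1−715/10240)·14.9/715 = 0.0026413883
  → Var(ȳ_str) = 0.009055402.
Var(ȳ_srs) = (1 − 2987/27740)·27.92/2987 = 0.0083406822.
deff = 0.009055402 / 0.0083406822 = 1.0857.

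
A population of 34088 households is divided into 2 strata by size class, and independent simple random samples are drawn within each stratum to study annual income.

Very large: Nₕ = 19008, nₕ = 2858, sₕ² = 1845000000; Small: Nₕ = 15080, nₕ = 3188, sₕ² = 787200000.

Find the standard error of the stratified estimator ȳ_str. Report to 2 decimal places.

Var(ȳ_str) = Σₕ Wₕ²(1 − fₕ)sₕ²/nₕ with Wₕ = Nₕ/N, N = 34088.
Very large: Wₕ = 0.55761558; term = 0.55761558²·(1 − 0.15035774)·1845000000/2858 = 170545.42.
Small: Wₕ = 0.44238442; term = 0.44238442²·(1 − 0.21140584)·787200000/3188 = 38108.335.
Sum = 208653.76.
SE = √(208653.76) = 456.79.

456.79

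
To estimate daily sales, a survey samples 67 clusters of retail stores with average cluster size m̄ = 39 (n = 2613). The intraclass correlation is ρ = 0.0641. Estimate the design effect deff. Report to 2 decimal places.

3.44

deff = 1 + (39 − 1)·0.0641 = 1 + 2.4358 = 3.4358.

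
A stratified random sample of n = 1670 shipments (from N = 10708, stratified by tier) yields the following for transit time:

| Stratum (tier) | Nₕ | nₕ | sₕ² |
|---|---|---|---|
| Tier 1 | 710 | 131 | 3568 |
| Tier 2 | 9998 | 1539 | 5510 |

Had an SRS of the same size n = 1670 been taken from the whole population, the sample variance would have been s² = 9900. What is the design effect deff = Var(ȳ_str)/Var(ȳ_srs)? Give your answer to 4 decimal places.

Var(ȳ_str) = Σ Wₕ²(1−fₕ)sₕ²/nₕ with Wₕ = Nₕ/10708:
  Tier 1: (710/10708)²·(1−131/710)·3568/131 = 0.097650335
  Tier 2: (9998/10708)²·(1−1539/9998)·5510/1539 = 2.6407568
  → Var(ȳ_str) = 2.7384071.
Var(ȳ_srs) = (1 − 1670/10708)·9900/1670 = 5.0036013.
deff = 2.7384071 / 5.0036013 = 0.5473.

0.5473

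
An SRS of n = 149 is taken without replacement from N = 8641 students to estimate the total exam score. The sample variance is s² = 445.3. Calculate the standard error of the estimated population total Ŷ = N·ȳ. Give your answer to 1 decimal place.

Var(Ŷ) = N²·Var(ȳ) = N²·(1 − n/N)·s²/n.
f = 149/8641 = 0.01724337; Var(ȳ) = 0.98275663·445.3/149 = 2.9370572.
Var(Ŷ) = 8641² · 2.9370572 = 2.193009 × 10^8.
SE(Ŷ) = √(2.193009 × 10^8) = 14808.8.

14808.8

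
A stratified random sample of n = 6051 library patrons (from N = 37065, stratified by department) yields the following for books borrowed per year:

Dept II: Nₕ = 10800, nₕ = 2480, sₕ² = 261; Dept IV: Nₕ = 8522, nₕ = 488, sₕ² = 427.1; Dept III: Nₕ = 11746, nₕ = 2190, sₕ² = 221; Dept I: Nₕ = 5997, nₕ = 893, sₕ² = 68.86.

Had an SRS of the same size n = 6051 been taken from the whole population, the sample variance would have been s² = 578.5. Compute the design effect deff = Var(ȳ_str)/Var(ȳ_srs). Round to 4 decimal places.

Var(ȳ_str) = Σ Wₕ²(1−fₕ)sₕ²/nₕ with Wₕ = Nₕ/37065:
  Dept II: (10800/37065)²·(1−2480/10800)·261/2480 = 0.0068834775
  Dept IV: (8522/37065)²·(1−488/8522)·427.1/488 = 0.04361693
  Dept III: (11746/37065)²·(1−2190/11746)·221/2190 = 0.008244917
  Dept I: (5997/37065)²·(1−893/5997)·68.86/893 = 0.001718036
  → Var(ȳ_str) = 0.060463361.
Var(ȳ_srs) = (1 − 6051/37065)·578.5/6051 = 0.079996316.
deff = 0.060463361 / 0.079996316 = 0.7558.

0.7558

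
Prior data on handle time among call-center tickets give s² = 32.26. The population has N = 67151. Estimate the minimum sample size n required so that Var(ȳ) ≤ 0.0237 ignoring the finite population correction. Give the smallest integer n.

Without fpc, n₀ = s²/D = 32.26/0.0237 = 1361.1814.
Rounding up, n = 1362.

1362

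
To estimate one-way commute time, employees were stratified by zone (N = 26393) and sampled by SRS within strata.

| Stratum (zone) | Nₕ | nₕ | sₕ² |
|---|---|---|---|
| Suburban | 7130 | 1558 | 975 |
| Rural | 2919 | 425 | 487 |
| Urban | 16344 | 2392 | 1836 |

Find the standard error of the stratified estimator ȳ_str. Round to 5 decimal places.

Var(ȳ_str) = Σₕ Wₕ²(1 − fₕ)sₕ²/nₕ with Wₕ = Nₕ/N, N = 26393.
Suburban: Wₕ = 0.27014739; term = 0.27014739²·(1 − 0.21851332)·975/1558 = 0.035691129.
Rural: Wₕ = 0.11059751; term = 0.11059751²·(1 − 0.14559781)·487/425 = 0.011975484.
Urban: Wₕ = 0.61925511; term = 0.61925511²·(1 − 0.14635340)·1836/2392 = 0.25126315.
Sum = 0.29892976.
SE = √(0.29892976) = 0.54674.

0.54674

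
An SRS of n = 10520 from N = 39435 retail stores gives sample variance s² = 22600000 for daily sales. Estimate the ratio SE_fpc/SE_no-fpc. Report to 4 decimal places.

0.8563

f = n/N = 10520/39435 = 0.26676810.
SE_no-fpc = √(s²/n) = 46.349638; SE_fpc = √((1−f)s²/n) = 39.688714.
Ratio = √(1−f) = 0.85628961.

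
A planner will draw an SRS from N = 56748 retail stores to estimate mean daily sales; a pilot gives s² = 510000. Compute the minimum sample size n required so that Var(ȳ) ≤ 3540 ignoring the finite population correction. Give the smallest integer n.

145

Without fpc, n₀ = s²/D = 510000/3540 = 144.0678.
Rounding up, n = 145.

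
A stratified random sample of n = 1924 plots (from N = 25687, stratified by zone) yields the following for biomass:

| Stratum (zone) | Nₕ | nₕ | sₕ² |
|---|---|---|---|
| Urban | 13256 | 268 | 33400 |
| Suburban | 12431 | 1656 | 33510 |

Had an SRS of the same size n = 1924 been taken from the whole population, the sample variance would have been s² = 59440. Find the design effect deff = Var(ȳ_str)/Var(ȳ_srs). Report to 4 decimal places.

1.2816

Var(ȳ_str) = Σ Wₕ²(1−fₕ)sₕ²/nₕ with Wₕ = Nₕ/25687:
  Urban: (13256/25687)²·(1−268/13256)·33400/268 = 32.519187
  Suburban: (12431/25687)²·(1−1656/12431)·33510/1656 = 4.107813
  → Var(ȳ_str) = 36.627.
Var(ȳ_srs) = (1 − 1924/25687)·59440/1924 = 28.57996.
deff = 36.627 / 28.57996 = 1.2816.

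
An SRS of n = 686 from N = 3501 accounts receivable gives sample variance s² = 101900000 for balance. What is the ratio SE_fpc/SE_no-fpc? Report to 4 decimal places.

0.8967

f = n/N = 686/3501 = 0.19594402.
SE_no-fpc = √(s²/n) = 385.41182; SE_fpc = √((1−f)s²/n) = 345.59558.
Ratio = √(1−f) = 0.89669169.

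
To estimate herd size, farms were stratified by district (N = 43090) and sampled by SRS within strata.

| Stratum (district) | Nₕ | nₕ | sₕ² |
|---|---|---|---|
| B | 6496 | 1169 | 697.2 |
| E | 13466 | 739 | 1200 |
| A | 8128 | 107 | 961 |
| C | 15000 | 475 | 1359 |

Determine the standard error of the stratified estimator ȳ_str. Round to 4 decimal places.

0.9012

Var(ȳ_str) = Σₕ Wₕ²(1 − fₕ)sₕ²/nₕ with Wₕ = Nₕ/N, N = 43090.
B: Wₕ = 0.15075424; term = 0.15075424²·(1 − 0.17995690)·697.2/1169 = 0.011115234.
E: Wₕ = 0.31250870; term = 0.31250870²·(1 − 0.05487895)·1200/739 = 0.14988165.
A: Wₕ = 0.18862845; term = 0.18862845²·(1 − 0.01316437)·961/107 = 0.31535436.
C: Wₕ = 0.34810861; term = 0.34810861²·(1 − 0.03166667)·1359/475 = 0.33572235.
Sum = 0.81207359.
SE = √(0.81207359) = 0.9012.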